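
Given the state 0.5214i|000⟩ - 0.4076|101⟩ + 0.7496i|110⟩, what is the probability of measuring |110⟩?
0.5619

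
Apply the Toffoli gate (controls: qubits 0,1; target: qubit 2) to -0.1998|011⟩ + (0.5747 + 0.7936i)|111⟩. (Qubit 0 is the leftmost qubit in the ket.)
-0.1998|011⟩ + (0.5747 + 0.7936i)|110⟩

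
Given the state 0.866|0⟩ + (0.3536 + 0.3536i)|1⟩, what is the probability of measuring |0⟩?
0.75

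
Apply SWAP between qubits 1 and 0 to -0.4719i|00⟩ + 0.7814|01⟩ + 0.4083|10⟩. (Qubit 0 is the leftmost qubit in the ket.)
-0.4719i|00⟩ + 0.4083|01⟩ + 0.7814|10⟩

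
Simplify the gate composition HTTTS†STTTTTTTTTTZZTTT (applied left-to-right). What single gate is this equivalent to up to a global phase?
H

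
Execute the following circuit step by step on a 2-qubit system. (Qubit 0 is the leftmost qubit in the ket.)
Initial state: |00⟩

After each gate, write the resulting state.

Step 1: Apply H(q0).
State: 1/√2|00⟩ + 1/√2|10⟩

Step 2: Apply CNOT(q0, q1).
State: 1/√2|00⟩ + 1/√2|11⟩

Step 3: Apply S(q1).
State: 1/√2|00⟩ + (1/√2)i|11⟩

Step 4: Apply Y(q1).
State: (1/√2)i|01⟩ + 1/√2|10⟩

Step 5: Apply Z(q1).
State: -(1/√2)i|01⟩ + 1/√2|10⟩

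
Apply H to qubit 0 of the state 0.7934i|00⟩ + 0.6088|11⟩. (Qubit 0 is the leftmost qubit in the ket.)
0.561i|00⟩ + 0.4305|01⟩ + 0.561i|10⟩ - 0.4305|11⟩

H on qubit 0 mixes each pair of kets that differ only in qubit 0: amplitudes (a, b) of (|…0…⟩, |…1…⟩) become ((a + b)/√2, (a − b)/√2). Kets absent from the input have amplitude 0.
(|00⟩, |10⟩): (a, b) = (0.7934i, 0) → (0.561i, 0.561i)
(|01⟩, |11⟩): (a, b) = (0, 0.6088) → (0.4305, -0.4305)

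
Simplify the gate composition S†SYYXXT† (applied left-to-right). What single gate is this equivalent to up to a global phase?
T†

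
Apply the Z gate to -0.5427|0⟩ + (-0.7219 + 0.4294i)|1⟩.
-0.5427|0⟩ + (0.7219 - 0.4294i)|1⟩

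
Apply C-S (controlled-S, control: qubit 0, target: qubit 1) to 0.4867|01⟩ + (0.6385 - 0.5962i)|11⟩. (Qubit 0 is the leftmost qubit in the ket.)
0.4867|01⟩ + (0.5962 + 0.6385i)|11⟩

C-S leaves the control-|0⟩ kets |00⟩, |01⟩ unchanged and applies S to qubit 1 on the control-|1⟩ pair (|10⟩, |11⟩).
S = [[1, 0], [0, i]].
With a = amp(|10⟩) = 0 and b = amp(|11⟩) = (0.6385 - 0.5962i):
new amp(|10⟩) = (1)·a = 0
new amp(|11⟩) = (i)·b = (0.5962 + 0.6385i)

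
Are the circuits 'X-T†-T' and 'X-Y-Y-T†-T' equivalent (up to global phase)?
Yes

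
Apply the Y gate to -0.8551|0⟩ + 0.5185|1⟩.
-0.5185i|0⟩ - 0.8551i|1⟩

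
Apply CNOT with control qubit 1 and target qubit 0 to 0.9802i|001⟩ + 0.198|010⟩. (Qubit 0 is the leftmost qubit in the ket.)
0.9802i|001⟩ + 0.198|110⟩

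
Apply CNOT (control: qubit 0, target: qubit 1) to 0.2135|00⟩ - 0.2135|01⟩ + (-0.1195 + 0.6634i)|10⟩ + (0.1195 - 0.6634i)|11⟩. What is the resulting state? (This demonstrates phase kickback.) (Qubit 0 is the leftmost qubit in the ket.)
0.2135|00⟩ - 0.2135|01⟩ + (0.1195 - 0.6634i)|10⟩ + (-0.1195 + 0.6634i)|11⟩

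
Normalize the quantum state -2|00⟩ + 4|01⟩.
-1/√5|00⟩ + 0.8944|01⟩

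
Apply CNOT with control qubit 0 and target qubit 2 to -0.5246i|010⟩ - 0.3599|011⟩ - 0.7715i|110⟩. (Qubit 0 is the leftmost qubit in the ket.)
-0.5246i|010⟩ - 0.3599|011⟩ - 0.7715i|111⟩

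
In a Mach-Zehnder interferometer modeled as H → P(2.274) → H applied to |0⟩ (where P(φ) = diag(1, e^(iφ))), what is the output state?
(0.1767 + 0.3814i)|0⟩ + (0.8233 - 0.3814i)|1⟩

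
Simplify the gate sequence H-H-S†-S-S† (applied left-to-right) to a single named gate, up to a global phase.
S†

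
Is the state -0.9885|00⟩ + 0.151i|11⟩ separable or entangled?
Entangled

Writing the state as a|00⟩ + b|01⟩ + c|10⟩ + d|11⟩, it is a product state iff ad − bc = 0.
Here (a, b, c, d) = (-0.9885, 0, 0, 0.151i): ad − bc = (-0.9885)(0.151i) − (0)(0) = -0.1493i ≠ 0, so the state is entangled.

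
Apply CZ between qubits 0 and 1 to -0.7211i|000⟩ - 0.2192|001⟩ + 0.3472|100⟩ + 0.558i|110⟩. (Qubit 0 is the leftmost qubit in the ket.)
-0.7211i|000⟩ - 0.2192|001⟩ + 0.3472|100⟩ - 0.558i|110⟩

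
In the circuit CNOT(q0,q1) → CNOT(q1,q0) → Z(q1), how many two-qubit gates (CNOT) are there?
2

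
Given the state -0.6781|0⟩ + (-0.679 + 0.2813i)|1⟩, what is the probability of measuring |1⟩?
0.5402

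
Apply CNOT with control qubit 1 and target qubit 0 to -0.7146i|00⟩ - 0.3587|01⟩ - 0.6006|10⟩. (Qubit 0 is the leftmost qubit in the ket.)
-0.7146i|00⟩ - 0.6006|10⟩ - 0.3587|11⟩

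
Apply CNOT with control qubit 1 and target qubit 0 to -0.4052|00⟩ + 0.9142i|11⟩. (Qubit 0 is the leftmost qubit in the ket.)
-0.4052|00⟩ + 0.9142i|01⟩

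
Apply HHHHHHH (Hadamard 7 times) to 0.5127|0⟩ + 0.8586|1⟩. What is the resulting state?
0.9697|0⟩ - 0.2446|1⟩

H² = I, so H^7 = H: a single Hadamard. With (a, b) = (0.5127, 0.8586), H gives ((a + b)/√2, (a − b)/√2) = (0.9697, -0.2446).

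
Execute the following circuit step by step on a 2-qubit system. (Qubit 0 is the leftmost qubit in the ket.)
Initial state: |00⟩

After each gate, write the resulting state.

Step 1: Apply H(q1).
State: 1/√2|00⟩ + 1/√2|01⟩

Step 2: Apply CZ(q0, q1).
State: 1/√2|00⟩ + 1/√2|01⟩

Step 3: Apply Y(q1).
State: -(1/√2)i|00⟩ + (1/√2)i|01⟩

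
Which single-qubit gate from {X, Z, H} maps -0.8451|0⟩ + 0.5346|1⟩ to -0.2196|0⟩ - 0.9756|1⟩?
H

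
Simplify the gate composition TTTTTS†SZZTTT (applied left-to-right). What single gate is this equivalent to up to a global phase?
I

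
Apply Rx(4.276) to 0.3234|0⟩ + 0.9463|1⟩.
(-0.1738 - 0.7981i)|0⟩ + (-0.5084 - 0.2728i)|1⟩

Rx(4.276) = [[cos(θ/2), −i·sin(θ/2)], [−i·sin(θ/2), cos(θ/2)]]; θ = 4.276, cos(θ/2) ≈ -0.537276, sin(θ/2) ≈ 0.843407.
With a = amp(|0⟩) = 0.3234 and b = amp(|1⟩) = 0.9463:
new amp(|0⟩) = (-0.537276)·a + (-0.843407i)·b = (-0.1738 - 0.7981i)
new amp(|1⟩) = (-0.843407i)·a + (-0.537276)·b = (-0.5084 - 0.2728i)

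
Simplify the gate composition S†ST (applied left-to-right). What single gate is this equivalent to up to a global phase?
T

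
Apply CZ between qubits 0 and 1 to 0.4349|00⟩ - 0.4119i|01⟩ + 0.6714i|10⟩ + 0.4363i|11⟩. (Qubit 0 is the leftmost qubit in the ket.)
0.4349|00⟩ - 0.4119i|01⟩ + 0.6714i|10⟩ - 0.4363i|11⟩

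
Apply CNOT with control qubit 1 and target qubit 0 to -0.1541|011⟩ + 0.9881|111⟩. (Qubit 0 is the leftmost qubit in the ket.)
0.9881|011⟩ - 0.1541|111⟩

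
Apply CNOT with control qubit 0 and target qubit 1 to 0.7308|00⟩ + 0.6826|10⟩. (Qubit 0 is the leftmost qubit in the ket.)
0.7308|00⟩ + 0.6826|11⟩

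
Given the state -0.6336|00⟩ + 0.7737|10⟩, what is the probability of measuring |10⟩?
0.5986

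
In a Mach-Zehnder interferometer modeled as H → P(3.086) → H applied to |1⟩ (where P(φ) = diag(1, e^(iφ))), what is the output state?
(0.9992 - 0.02778i)|0⟩ + (0.0007724 + 0.02778i)|1⟩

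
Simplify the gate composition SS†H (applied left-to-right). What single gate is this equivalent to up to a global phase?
H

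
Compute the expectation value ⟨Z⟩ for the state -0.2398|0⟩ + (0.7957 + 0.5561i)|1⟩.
-0.8849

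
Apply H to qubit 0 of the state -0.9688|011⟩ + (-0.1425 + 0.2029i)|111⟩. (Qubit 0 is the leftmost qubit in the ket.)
(-0.7858 + 0.1435i)|011⟩ + (-0.5843 - 0.1435i)|111⟩

H on qubit 0 mixes each pair of kets that differ only in qubit 0: amplitudes (a, b) of (|…0…⟩, |…1…⟩) become ((a + b)/√2, (a − b)/√2). Kets absent from the input have amplitude 0.
(|011⟩, |111⟩): (a, b) = (-0.9688, (-0.1425 + 0.2029i)) → ((-0.7858 + 0.1435i), (-0.5843 - 0.1435i))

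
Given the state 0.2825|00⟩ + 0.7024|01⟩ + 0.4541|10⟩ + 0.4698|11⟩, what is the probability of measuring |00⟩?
0.07981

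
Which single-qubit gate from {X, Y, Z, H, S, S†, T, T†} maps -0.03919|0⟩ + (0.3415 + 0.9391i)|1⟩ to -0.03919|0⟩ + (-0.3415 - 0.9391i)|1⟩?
Z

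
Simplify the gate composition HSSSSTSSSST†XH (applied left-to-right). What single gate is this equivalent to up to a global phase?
Z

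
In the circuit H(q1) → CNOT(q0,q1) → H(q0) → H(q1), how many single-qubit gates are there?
3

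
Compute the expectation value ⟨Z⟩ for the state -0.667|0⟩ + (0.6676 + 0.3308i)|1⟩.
-0.1102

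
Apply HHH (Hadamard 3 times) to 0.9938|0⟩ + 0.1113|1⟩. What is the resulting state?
0.7814|0⟩ + 0.624|1⟩

H² = I, so H^3 = H: a single Hadamard. With (a, b) = (0.9938, 0.1113), H gives ((a + b)/√2, (a − b)/√2) = (0.7814, 0.624).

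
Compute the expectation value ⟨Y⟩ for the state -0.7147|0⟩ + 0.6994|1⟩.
0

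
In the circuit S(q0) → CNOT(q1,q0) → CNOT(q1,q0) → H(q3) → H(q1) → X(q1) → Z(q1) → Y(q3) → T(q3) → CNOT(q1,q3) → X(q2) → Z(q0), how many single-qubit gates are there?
9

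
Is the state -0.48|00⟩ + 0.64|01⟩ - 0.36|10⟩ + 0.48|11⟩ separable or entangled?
Separable

Writing the state as a|00⟩ + b|01⟩ + c|10⟩ + d|11⟩, it is a product state iff ad − bc = 0.
Here (a, b, c, d) = (-0.48, 0.64, -0.36, 0.48): ad − bc = (-0.48)(0.48) − (0.64)(-0.36) = 0, so the state is separable.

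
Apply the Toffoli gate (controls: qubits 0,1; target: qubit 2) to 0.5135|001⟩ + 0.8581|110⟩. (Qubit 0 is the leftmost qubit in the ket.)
0.5135|001⟩ + 0.8581|111⟩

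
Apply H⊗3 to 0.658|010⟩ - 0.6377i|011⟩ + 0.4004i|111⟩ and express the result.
(0.2326 - 0.0839i)|000⟩ + (0.2326 + 0.0839i)|001⟩ + (-0.2326 + 0.0839i)|010⟩ + (-0.2326 - 0.0839i)|011⟩ + (0.2326 - 0.367i)|100⟩ + (0.2326 + 0.367i)|101⟩ + (-0.2326 + 0.367i)|110⟩ + (-0.2326 - 0.367i)|111⟩

H⊗3 gives amp(|y⟩) = (1/2√2) Σ_x (−1)^(x·y) amp(|x⟩), where x·y is the number of positions in which both x and y have a 1.
|000⟩: (0.658 - 0.6377i + 0.4004i)/(2√2) = (0.2326 - 0.0839i)
|001⟩: (0.658 + 0.6377i - 0.4004i)/(2√2) = (0.2326 + 0.0839i)
|010⟩: (-0.658 + 0.6377i - 0.4004i)/(2√2) = (-0.2326 + 0.0839i)
|011⟩: (-0.658 - 0.6377i + 0.4004i)/(2√2) = (-0.2326 - 0.0839i)
|100⟩: (0.658 - 0.6377i - 0.4004i)/(2√2) = (0.2326 - 0.367i)
|101⟩: (0.658 + 0.6377i + 0.4004i)/(2√2) = (0.2326 + 0.367i)
|110⟩: (-0.658 + 0.6377i + 0.4004i)/(2√2) = (-0.2326 + 0.367i)
|111⟩: (-0.658 - 0.6377i - 0.4004i)/(2√2) = (-0.2326 - 0.367i)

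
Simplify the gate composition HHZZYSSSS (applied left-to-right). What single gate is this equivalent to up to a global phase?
Y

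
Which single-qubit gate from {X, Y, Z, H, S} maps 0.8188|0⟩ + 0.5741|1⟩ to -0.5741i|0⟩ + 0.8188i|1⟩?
Y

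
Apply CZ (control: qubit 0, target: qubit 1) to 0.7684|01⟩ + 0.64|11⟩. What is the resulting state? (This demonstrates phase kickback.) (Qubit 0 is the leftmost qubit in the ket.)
0.7684|01⟩ - 0.64|11⟩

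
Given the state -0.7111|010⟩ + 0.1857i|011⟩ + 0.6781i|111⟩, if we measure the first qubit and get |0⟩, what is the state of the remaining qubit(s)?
-0.9676|10⟩ + 0.2527i|11⟩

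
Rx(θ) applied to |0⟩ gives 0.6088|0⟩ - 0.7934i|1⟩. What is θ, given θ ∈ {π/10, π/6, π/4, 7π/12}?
7π/12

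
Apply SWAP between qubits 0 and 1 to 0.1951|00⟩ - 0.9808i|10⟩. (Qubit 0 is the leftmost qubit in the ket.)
0.1951|00⟩ - 0.9808i|01⟩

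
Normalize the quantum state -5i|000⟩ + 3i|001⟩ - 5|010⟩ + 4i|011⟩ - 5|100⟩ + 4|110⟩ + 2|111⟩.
-0.4564i|000⟩ + 0.2739i|001⟩ - 0.4564|010⟩ + 0.3651i|011⟩ - 0.4564|100⟩ + 0.3651|110⟩ + 0.1826|111⟩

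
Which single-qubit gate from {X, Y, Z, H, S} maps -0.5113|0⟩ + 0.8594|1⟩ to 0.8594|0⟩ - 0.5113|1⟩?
X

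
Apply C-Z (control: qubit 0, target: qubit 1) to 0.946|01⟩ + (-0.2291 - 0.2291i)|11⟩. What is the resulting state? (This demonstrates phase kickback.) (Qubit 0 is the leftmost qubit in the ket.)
0.946|01⟩ + (0.2291 + 0.2291i)|11⟩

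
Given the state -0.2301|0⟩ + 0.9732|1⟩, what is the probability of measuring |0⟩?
0.05295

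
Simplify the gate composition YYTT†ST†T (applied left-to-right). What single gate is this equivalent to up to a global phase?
S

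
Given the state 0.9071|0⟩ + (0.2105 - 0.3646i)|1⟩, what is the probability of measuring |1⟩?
0.1772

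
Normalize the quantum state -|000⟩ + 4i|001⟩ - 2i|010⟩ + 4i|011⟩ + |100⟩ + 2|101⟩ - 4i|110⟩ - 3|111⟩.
-0.1222|000⟩ + 0.4887i|001⟩ - 0.2443i|010⟩ + 0.4887i|011⟩ + 0.1222|100⟩ + 0.2443|101⟩ - 0.4887i|110⟩ - 0.3665|111⟩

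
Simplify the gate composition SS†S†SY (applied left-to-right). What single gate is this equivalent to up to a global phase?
Y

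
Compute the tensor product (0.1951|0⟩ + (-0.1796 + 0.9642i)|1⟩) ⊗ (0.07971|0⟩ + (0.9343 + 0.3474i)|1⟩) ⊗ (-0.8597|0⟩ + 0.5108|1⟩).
-0.01337|000⟩ + 0.007944|001⟩ + (-0.1567 - 0.05827i)|010⟩ + (0.09311 + 0.03462i)|011⟩ + (0.01231 - 0.06607i)|100⟩ + (-0.007313 + 0.03926i)|101⟩ + (0.4322 - 0.7208i)|110⟩ + (-0.2568 + 0.4283i)|111⟩

amp(|b₁b₂…⟩) = product of the factor amplitudes for bits b₁, b₂, …; only kets whose every factor amplitude is nonzero survive.
|000⟩: (0.1951)(0.07971)(-0.8597) = -0.01337
|001⟩: (0.1951)(0.07971)(0.5108) = 0.007944
|010⟩: (0.1951)(0.9343 + 0.3474i)(-0.8597) = (-0.1567 - 0.05827i)
|011⟩: (0.1951)(0.9343 + 0.3474i)(0.5108) = (0.09311 + 0.03462i)
|100⟩: (-0.1796 + 0.9642i)(0.07971)(-0.8597) = (0.01231 - 0.06607i)
|101⟩: (-0.1796 + 0.9642i)(0.07971)(0.5108) = (-0.007313 + 0.03926i)
|110⟩: (-0.1796 + 0.9642i)(0.9343 + 0.3474i)(-0.8597) = (0.4322 - 0.7208i)
|111⟩: (-0.1796 + 0.9642i)(0.9343 + 0.3474i)(0.5108) = (-0.2568 + 0.4283i)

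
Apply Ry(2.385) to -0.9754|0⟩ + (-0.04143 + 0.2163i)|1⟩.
(-0.3218 - 0.201i)|0⟩ + (-0.9217 + 0.07989i)|1⟩

Ry(2.385) = [[cos(θ/2), −sin(θ/2)], [sin(θ/2), cos(θ/2)]]; θ = 2.385, cos(θ/2) ≈ 0.369338, sin(θ/2) ≈ 0.929295.
With a = amp(|0⟩) = -0.9754 and b = amp(|1⟩) = (-0.04143 + 0.2163i):
new amp(|0⟩) = (0.369338)·a + (-0.929295)·b = (-0.3218 - 0.201i)
new amp(|1⟩) = (0.929295)·a + (0.369338)·b = (-0.9217 + 0.07989i)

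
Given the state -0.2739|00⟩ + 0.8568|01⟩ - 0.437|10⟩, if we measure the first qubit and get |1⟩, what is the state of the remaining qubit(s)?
-|0⟩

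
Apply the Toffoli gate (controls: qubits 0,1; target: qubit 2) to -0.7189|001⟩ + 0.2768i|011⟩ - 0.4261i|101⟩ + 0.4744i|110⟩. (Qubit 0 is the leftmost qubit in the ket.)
-0.7189|001⟩ + 0.2768i|011⟩ - 0.4261i|101⟩ + 0.4744i|111⟩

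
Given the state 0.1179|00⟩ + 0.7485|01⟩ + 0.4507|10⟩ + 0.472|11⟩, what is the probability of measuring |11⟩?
0.2228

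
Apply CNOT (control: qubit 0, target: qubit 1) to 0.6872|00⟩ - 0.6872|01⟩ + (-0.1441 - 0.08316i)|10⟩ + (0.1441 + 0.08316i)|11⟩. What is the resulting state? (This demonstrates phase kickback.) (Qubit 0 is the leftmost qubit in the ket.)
0.6872|00⟩ - 0.6872|01⟩ + (0.1441 + 0.08316i)|10⟩ + (-0.1441 - 0.08316i)|11⟩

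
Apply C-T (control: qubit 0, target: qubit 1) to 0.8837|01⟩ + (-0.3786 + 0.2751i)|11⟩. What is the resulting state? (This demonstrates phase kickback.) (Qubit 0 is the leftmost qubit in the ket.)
0.8837|01⟩ + (-0.4622 - 0.07319i)|11⟩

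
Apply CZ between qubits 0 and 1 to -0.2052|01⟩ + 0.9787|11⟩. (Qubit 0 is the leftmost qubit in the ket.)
-0.2052|01⟩ - 0.9787|11⟩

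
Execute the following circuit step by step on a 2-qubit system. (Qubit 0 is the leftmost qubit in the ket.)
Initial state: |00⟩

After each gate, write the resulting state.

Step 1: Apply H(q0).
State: 1/√2|00⟩ + 1/√2|10⟩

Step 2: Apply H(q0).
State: |00⟩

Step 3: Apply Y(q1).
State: i|01⟩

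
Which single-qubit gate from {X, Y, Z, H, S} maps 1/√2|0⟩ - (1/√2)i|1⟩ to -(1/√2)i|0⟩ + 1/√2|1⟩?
X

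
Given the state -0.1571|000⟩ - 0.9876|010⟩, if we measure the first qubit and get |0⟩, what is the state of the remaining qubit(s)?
-0.1571|00⟩ - 0.9876|10⟩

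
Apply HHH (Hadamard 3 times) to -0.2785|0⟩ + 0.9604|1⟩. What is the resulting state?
0.4822|0⟩ - 0.876|1⟩

H² = I, so H^3 = H: a single Hadamard. With (a, b) = (-0.2785, 0.9604), H gives ((a + b)/√2, (a − b)/√2) = (0.4822, -0.876).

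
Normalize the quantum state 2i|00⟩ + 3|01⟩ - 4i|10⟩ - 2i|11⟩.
0.3482i|00⟩ + 0.5222|01⟩ - 0.6963i|10⟩ - 0.3482i|11⟩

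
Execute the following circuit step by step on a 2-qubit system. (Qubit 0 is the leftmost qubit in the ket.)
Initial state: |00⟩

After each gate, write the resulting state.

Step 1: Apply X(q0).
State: |10⟩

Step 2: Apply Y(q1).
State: i|11⟩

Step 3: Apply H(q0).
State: (1/√2)i|01⟩ - (1/√2)i|11⟩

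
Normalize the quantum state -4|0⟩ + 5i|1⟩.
-0.6247|0⟩ + 0.7809i|1⟩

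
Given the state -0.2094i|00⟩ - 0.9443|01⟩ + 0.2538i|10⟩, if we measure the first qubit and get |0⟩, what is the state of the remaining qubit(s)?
-0.2165i|0⟩ - 0.9763|1⟩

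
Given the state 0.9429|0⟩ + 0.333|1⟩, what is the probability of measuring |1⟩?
0.1109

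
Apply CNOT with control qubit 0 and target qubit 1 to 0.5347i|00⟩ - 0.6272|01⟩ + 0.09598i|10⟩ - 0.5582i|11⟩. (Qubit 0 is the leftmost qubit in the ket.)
0.5347i|00⟩ - 0.6272|01⟩ - 0.5582i|10⟩ + 0.09598i|11⟩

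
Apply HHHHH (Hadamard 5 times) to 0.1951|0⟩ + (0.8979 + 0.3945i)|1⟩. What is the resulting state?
(0.7729 + 0.279i)|0⟩ + (-0.497 - 0.279i)|1⟩

H² = I, so H^5 = H: a single Hadamard. With (a, b) = (0.1951, (0.8979 + 0.3945i)), H gives ((a + b)/√2, (a − b)/√2) = ((0.7729 + 0.279i), (-0.497 - 0.279i)).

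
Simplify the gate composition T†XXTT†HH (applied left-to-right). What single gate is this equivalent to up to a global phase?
T†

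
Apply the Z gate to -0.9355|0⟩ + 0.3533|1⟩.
-0.9355|0⟩ - 0.3533|1⟩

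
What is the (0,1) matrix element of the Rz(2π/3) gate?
0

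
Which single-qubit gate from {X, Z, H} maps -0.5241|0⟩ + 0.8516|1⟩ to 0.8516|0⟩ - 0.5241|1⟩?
X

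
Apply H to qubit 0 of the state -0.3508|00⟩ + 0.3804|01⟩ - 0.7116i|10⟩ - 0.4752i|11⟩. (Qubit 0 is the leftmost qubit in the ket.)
(-0.2481 - 0.5032i)|00⟩ + (0.269 - 0.336i)|01⟩ + (-0.2481 + 0.5032i)|10⟩ + (0.269 + 0.336i)|11⟩

H on qubit 0 mixes each pair of kets that differ only in qubit 0: amplitudes (a, b) of (|…0…⟩, |…1…⟩) become ((a + b)/√2, (a − b)/√2). Kets absent from the input have amplitude 0.
(|00⟩, |10⟩): (a, b) = (-0.3508, -0.7116i) → ((-0.2481 - 0.5032i), (-0.2481 + 0.5032i))
(|01⟩, |11⟩): (a, b) = (0.3804, -0.4752i) → ((0.269 - 0.336i), (0.269 + 0.336i))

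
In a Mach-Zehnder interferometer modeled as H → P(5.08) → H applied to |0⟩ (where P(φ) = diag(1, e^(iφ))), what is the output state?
(0.6797 - 0.4666i)|0⟩ + (0.3203 + 0.4666i)|1⟩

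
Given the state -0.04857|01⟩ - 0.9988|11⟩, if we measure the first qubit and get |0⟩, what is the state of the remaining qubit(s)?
-|1⟩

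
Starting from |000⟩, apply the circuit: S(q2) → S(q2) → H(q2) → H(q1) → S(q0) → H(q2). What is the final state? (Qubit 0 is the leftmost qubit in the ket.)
1/√2|000⟩ + 1/√2|010⟩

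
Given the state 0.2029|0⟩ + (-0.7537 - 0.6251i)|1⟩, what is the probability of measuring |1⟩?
0.9588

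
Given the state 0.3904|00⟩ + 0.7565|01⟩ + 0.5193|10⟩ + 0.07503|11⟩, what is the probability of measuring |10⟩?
0.2697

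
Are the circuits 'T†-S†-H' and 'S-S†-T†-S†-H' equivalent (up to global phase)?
Yes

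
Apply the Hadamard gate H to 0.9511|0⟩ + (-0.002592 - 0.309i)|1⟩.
(0.6707 - 0.2185i)|0⟩ + (0.6744 + 0.2185i)|1⟩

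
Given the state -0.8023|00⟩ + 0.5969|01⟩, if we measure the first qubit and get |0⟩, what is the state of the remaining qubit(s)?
-0.8023|0⟩ + 0.5969|1⟩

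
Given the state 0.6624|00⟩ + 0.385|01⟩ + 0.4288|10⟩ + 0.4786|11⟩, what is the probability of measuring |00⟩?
0.4388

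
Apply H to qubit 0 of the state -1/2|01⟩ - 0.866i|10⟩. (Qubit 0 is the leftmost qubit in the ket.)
-0.6124i|00⟩ - 1/√8|01⟩ + 0.6124i|10⟩ - 1/√8|11⟩

H on qubit 0 mixes each pair of kets that differ only in qubit 0: amplitudes (a, b) of (|…0…⟩, |…1…⟩) become ((a + b)/√2, (a − b)/√2). Kets absent from the input have amplitude 0.
(|00⟩, |10⟩): (a, b) = (0, -0.866i) → (-0.6124i, 0.6124i)
(|01⟩, |11⟩): (a, b) = (-1/2, 0) → (-1/√8, -1/√8)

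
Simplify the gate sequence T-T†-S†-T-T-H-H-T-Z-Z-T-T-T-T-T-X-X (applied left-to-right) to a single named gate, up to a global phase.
S†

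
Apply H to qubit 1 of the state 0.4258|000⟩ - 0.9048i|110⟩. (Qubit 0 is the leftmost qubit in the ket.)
0.3011|000⟩ + 0.3011|010⟩ - 0.6398i|100⟩ + 0.6398i|110⟩

H on qubit 1 mixes each pair of kets that differ only in qubit 1: amplitudes (a, b) of (|…0…⟩, |…1…⟩) become ((a + b)/√2, (a − b)/√2). Kets absent from the input have amplitude 0.
(|000⟩, |010⟩): (a, b) = (0.4258, 0) → (0.3011, 0.3011)
(|100⟩, |110⟩): (a, b) = (0, -0.9048i) → (-0.6398i, 0.6398i)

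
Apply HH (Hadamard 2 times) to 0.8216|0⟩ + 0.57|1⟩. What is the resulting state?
0.8216|0⟩ + 0.57|1⟩

H² = I, so an even number of Hadamards cancels: H^2 = I and the state is unchanged.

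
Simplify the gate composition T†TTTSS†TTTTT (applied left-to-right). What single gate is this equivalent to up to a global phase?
T†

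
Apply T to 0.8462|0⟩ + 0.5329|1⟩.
0.8462|0⟩ + (0.3768 + 0.3768i)|1⟩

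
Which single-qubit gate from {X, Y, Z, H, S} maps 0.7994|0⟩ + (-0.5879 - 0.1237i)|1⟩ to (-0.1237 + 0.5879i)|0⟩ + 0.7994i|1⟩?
Y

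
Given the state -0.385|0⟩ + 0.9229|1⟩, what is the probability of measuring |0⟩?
0.1482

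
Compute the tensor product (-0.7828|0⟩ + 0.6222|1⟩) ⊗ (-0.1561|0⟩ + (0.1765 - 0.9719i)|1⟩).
0.1222|00⟩ + (-0.1382 + 0.7608i)|01⟩ - 0.09713|10⟩ + (0.1098 - 0.6047i)|11⟩

amp(|b₁b₂…⟩) = product of the factor amplitudes for bits b₁, b₂, …; only kets whose every factor amplitude is nonzero survive.
|00⟩: (-0.7828)(-0.1561) = 0.1222
|01⟩: (-0.7828)(0.1765 - 0.9719i) = (-0.1382 + 0.7608i)
|10⟩: (0.6222)(-0.1561) = -0.09713
|11⟩: (0.6222)(0.1765 - 0.9719i) = (0.1098 - 0.6047i)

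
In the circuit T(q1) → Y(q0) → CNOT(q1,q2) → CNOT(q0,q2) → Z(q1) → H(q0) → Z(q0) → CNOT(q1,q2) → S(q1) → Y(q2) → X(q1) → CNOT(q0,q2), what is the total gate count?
12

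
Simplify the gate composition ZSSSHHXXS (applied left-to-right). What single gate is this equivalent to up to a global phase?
Z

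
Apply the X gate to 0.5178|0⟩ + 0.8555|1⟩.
0.8555|0⟩ + 0.5178|1⟩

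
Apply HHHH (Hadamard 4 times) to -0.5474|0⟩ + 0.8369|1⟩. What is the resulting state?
-0.5474|0⟩ + 0.8369|1⟩

H² = I, so an even number of Hadamards cancels: H^4 = I and the state is unchanged.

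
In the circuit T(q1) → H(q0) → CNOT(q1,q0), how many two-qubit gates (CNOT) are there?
1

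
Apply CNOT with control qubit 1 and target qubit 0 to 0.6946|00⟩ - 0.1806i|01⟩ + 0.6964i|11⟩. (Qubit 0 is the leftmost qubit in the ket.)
0.6946|00⟩ + 0.6964i|01⟩ - 0.1806i|11⟩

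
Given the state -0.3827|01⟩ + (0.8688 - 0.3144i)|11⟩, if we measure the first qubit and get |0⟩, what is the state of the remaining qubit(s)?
-|1⟩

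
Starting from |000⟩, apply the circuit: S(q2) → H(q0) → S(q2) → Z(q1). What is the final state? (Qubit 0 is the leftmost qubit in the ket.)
1/√2|000⟩ + 1/√2|100⟩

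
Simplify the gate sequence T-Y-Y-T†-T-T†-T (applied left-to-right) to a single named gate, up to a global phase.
T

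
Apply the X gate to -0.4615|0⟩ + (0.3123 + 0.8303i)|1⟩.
(0.3123 + 0.8303i)|0⟩ - 0.4615|1⟩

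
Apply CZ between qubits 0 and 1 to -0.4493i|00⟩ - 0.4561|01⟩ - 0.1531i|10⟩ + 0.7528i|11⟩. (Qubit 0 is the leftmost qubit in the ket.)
-0.4493i|00⟩ - 0.4561|01⟩ - 0.1531i|10⟩ - 0.7528i|11⟩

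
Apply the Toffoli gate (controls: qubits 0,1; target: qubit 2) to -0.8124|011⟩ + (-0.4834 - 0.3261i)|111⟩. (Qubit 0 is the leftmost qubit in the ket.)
-0.8124|011⟩ + (-0.4834 - 0.3261i)|110⟩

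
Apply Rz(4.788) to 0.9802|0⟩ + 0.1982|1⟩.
(-0.7188 - 0.6664i)|0⟩ + (-0.1453 + 0.1348i)|1⟩

Rz(4.788) = [[e^(−iθ/2), 0], [0, e^(iθ/2)]] with e^(±iθ/2) = cos(θ/2) ± i·sin(θ/2); θ = 4.788, cos(θ/2) ≈ -0.733328, sin(θ/2) ≈ 0.679875.
With a = amp(|0⟩) = 0.9802 and b = amp(|1⟩) = 0.1982:
new amp(|0⟩) = (-0.733328 - 0.679875i)·a = (-0.7188 - 0.6664i)
new amp(|1⟩) = (-0.733328 + 0.679875i)·b = (-0.1453 + 0.1348i)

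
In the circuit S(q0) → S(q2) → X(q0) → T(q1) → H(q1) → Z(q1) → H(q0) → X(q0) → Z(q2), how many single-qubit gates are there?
9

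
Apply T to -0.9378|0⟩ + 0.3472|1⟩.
-0.9378|0⟩ + (0.2455 + 0.2455i)|1⟩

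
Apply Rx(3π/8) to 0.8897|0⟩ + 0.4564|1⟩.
(0.7398 - 0.2536i)|0⟩ + (0.3795 - 0.4943i)|1⟩

Rx(3π/8) = [[cos(θ/2), −i·sin(θ/2)], [−i·sin(θ/2), cos(θ/2)]]; θ = 3π/8, cos(θ/2) ≈ 0.83147, sin(θ/2) ≈ 0.55557.
With a = amp(|0⟩) = 0.8897 and b = amp(|1⟩) = 0.4564:
new amp(|0⟩) = (0.83147)·a + (-0.55557i)·b = (0.7398 - 0.2536i)
new amp(|1⟩) = (-0.55557i)·a + (0.83147)·b = (0.3795 - 0.4943i)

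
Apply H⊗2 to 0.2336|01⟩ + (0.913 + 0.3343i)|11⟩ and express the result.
(0.5733 + 0.1672i)|00⟩ + (-0.5733 - 0.1672i)|01⟩ + (-0.3397 - 0.1672i)|10⟩ + (0.3397 + 0.1672i)|11⟩

H⊗2 gives amp(|y⟩) = (1/2) Σ_x (−1)^(x·y) amp(|x⟩), where x·y is the number of positions in which both x and y have a 1.
|00⟩: (0.2336 + (0.913 + 0.3343i))/2 = (0.5733 + 0.1672i)
|01⟩: (-0.2336 - (0.913 + 0.3343i))/2 = (-0.5733 - 0.1672i)
|10⟩: (0.2336 - (0.913 + 0.3343i))/2 = (-0.3397 - 0.1672i)
|11⟩: (-0.2336 + (0.913 + 0.3343i))/2 = (0.3397 + 0.1672i)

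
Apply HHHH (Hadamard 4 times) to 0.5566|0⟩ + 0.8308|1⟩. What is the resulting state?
0.5566|0⟩ + 0.8308|1⟩

H² = I, so an even number of Hadamards cancels: H^4 = I and the state is unchanged.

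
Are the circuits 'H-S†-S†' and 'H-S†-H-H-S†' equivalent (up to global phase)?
Yes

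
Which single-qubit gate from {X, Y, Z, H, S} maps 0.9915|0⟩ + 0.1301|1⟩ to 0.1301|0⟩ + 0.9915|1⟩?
X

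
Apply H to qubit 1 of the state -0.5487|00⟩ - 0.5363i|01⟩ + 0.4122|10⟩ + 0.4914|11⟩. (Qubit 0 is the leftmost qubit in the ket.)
(-0.388 - 0.3792i)|00⟩ + (-0.388 + 0.3792i)|01⟩ + 0.6389|10⟩ - 0.056|11⟩

H on qubit 1 mixes each pair of kets that differ only in qubit 1: amplitudes (a, b) of (|…0…⟩, |…1…⟩) become ((a + b)/√2, (a − b)/√2). Kets absent from the input have amplitude 0.
(|00⟩, |01⟩): (a, b) = (-0.5487, -0.5363i) → ((-0.388 - 0.3792i), (-0.388 + 0.3792i))
(|10⟩, |11⟩): (a, b) = (0.4122, 0.4914) → (0.6389, -0.056)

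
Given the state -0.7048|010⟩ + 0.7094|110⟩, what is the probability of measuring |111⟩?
0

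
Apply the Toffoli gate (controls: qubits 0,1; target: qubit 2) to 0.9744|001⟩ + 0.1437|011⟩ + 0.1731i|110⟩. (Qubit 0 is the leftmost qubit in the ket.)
0.9744|001⟩ + 0.1437|011⟩ + 0.1731i|111⟩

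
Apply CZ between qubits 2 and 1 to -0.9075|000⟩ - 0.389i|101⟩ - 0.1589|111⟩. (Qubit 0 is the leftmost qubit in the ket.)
-0.9075|000⟩ - 0.389i|101⟩ + 0.1589|111⟩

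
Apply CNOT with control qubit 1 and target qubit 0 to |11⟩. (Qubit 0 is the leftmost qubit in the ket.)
|01⟩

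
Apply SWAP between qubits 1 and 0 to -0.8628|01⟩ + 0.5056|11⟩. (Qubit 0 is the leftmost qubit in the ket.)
-0.8628|10⟩ + 0.5056|11⟩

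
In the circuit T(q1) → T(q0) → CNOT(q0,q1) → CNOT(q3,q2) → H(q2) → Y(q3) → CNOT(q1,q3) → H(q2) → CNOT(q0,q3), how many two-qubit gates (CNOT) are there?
4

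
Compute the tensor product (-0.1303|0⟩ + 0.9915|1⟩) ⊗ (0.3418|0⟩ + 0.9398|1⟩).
-0.04454|00⟩ - 0.1225|01⟩ + 0.3389|10⟩ + 0.9318|11⟩

amp(|b₁b₂…⟩) = product of the factor amplitudes for bits b₁, b₂, …; only kets whose every factor amplitude is nonzero survive.
|00⟩: (-0.1303)(0.3418) = -0.04454
|01⟩: (-0.1303)(0.9398) = -0.1225
|10⟩: (0.9915)(0.3418) = 0.3389
|11⟩: (0.9915)(0.9398) = 0.9318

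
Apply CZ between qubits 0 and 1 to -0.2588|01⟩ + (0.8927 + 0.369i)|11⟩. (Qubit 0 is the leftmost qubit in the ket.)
-0.2588|01⟩ + (-0.8927 - 0.369i)|11⟩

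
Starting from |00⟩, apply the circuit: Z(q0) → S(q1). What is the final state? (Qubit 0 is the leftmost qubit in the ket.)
|00⟩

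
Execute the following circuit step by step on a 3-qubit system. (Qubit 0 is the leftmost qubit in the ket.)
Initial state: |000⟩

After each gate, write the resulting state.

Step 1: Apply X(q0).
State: |100⟩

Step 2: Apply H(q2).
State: 1/√2|100⟩ + 1/√2|101⟩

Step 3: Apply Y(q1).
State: (1/√2)i|110⟩ + (1/√2)i|111⟩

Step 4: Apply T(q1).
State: (-1/2 + (1/2)i)|110⟩ + (-1/2 + (1/2)i)|111⟩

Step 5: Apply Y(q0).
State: (1/2 + (1/2)i)|010⟩ + (1/2 + (1/2)i)|011⟩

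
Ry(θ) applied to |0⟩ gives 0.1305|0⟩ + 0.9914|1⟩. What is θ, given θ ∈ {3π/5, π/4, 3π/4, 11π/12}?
11π/12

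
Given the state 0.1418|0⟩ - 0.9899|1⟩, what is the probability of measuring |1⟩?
0.9799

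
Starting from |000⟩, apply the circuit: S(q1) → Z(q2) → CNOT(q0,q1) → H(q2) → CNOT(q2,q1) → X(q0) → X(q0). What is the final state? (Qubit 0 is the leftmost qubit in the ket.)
1/√2|000⟩ + 1/√2|011⟩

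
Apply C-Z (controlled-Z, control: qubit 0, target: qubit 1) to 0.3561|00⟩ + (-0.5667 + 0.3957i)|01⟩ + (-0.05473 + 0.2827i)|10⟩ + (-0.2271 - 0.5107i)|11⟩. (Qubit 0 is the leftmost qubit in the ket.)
0.3561|00⟩ + (-0.5667 + 0.3957i)|01⟩ + (-0.05473 + 0.2827i)|10⟩ + (0.2271 + 0.5107i)|11⟩

C-Z leaves the control-|0⟩ kets |00⟩, |01⟩ unchanged and applies Z to qubit 1 on the control-|1⟩ pair (|10⟩, |11⟩).
Z = [[1, 0], [0, -1]].
With a = amp(|10⟩) = (-0.05473 + 0.2827i) and b = amp(|11⟩) = (-0.2271 - 0.5107i):
new amp(|10⟩) = (1)·a = (-0.05473 + 0.2827i)
new amp(|11⟩) = (-1)·b = (0.2271 + 0.5107i)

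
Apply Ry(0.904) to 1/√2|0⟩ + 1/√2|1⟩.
0.3273|0⟩ + 0.9449|1⟩

Ry(0.904) = [[cos(θ/2), −sin(θ/2)], [sin(θ/2), cos(θ/2)]]; θ = 0.904, cos(θ/2) ≈ 0.899575, sin(θ/2) ≈ 0.436766.
With a = amp(|0⟩) = 1/√2 and b = amp(|1⟩) = 1/√2:
new amp(|0⟩) = (0.899575)·a + (-0.436766)·b = 0.3273
new amp(|1⟩) = (0.436766)·a + (0.899575)·b = 0.9449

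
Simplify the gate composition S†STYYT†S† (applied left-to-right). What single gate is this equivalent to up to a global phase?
S†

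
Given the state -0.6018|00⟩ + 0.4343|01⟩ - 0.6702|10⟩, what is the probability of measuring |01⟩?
0.1886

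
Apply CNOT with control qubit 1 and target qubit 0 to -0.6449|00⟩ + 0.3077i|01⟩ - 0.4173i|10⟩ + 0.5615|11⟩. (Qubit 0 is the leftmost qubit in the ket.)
-0.6449|00⟩ + 0.5615|01⟩ - 0.4173i|10⟩ + 0.3077i|11⟩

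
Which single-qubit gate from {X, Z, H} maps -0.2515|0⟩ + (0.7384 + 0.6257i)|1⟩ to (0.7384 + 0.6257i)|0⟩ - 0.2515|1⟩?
X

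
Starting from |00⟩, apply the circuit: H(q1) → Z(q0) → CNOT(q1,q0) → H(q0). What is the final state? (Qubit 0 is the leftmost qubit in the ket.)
1/2|00⟩ + 1/2|01⟩ + 1/2|10⟩ - 1/2|11⟩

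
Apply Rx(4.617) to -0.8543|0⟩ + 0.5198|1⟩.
(0.5746 - 0.3847i)|0⟩ + (-0.3496 + 0.6322i)|1⟩

Rx(4.617) = [[cos(θ/2), −i·sin(θ/2)], [−i·sin(θ/2), cos(θ/2)]]; θ = 4.617, cos(θ/2) ≈ -0.67259, sin(θ/2) ≈ 0.740015.
With a = amp(|0⟩) = -0.8543 and b = amp(|1⟩) = 0.5198:
new amp(|0⟩) = (-0.67259)·a + (-0.740015i)·b = (0.5746 - 0.3847i)
new amp(|1⟩) = (-0.740015i)·a + (-0.67259)·b = (-0.3496 + 0.6322i)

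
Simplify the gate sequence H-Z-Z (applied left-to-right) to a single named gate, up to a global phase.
H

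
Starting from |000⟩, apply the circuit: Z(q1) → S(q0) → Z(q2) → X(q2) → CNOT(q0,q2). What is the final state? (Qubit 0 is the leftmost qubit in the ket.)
|001⟩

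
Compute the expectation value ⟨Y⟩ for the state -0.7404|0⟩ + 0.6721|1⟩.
0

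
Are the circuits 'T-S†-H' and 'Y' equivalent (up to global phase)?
No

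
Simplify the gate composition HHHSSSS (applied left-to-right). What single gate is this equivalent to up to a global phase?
H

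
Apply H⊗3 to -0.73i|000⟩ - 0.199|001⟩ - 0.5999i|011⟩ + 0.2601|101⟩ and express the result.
(0.0216 - 0.4702i)|000⟩ + (-0.0216 - 0.046i)|001⟩ + (0.0216 - 0.046i)|010⟩ + (-0.0216 - 0.4702i)|011⟩ + (-0.1623 - 0.4702i)|100⟩ + (0.1623 - 0.046i)|101⟩ + (-0.1623 - 0.046i)|110⟩ + (0.1623 - 0.4702i)|111⟩

H⊗3 gives amp(|y⟩) = (1/2√2) Σ_x (−1)^(x·y) amp(|x⟩), where x·y is the number of positions in which both x and y have a 1.
|000⟩: (-0.73i - 0.199 - 0.5999i + 0.2601)/(2√2) = (0.0216 - 0.4702i)
|001⟩: (-0.73i + 0.199 + 0.5999i - 0.2601)/(2√2) = (-0.0216 - 0.046i)
|010⟩: (-0.73i - 0.199 + 0.5999i + 0.2601)/(2√2) = (0.0216 - 0.046i)
|011⟩: (-0.73i + 0.199 - 0.5999i - 0.2601)/(2√2) = (-0.0216 - 0.4702i)
|100⟩: (-0.73i - 0.199 - 0.5999i - 0.2601)/(2√2) = (-0.1623 - 0.4702i)
|101⟩: (-0.73i + 0.199 + 0.5999i + 0.2601)/(2√2) = (0.1623 - 0.046i)
|110⟩: (-0.73i - 0.199 + 0.5999i - 0.2601)/(2√2) = (-0.1623 - 0.046i)
|111⟩: (-0.73i + 0.199 - 0.5999i + 0.2601)/(2√2) = (0.1623 - 0.4702i)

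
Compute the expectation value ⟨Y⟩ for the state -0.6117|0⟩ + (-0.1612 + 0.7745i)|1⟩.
-0.9475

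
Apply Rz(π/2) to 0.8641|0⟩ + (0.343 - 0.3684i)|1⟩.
(0.611 - 0.611i)|0⟩ + (0.503 - 0.01796i)|1⟩

Rz(π/2) = [[e^(−iθ/2), 0], [0, e^(iθ/2)]] with e^(±iθ/2) = cos(θ/2) ± i·sin(θ/2); θ = π/2, cos(θ/2) ≈ 0.707107, sin(θ/2) ≈ 0.707107.
With a = amp(|0⟩) = 0.8641 and b = amp(|1⟩) = (0.343 - 0.3684i):
new amp(|0⟩) = (0.707107 - 0.707107i)·a = (0.611 - 0.611i)
new amp(|1⟩) = (0.707107 + 0.707107i)·b = (0.503 - 0.01796i)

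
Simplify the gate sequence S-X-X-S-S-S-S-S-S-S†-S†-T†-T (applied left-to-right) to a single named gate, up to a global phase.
S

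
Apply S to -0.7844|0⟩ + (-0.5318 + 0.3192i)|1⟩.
-0.7844|0⟩ + (-0.3192 - 0.5318i)|1⟩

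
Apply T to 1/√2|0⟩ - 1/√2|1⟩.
1/√2|0⟩ + (-1/2 - (1/2)i)|1⟩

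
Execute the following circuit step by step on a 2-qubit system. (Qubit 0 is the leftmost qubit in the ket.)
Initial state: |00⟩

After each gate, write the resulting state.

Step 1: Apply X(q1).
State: |01⟩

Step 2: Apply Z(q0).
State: |01⟩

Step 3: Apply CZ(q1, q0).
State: |01⟩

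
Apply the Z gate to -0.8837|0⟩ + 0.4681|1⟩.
-0.8837|0⟩ - 0.4681|1⟩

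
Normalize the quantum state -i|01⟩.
-i|01⟩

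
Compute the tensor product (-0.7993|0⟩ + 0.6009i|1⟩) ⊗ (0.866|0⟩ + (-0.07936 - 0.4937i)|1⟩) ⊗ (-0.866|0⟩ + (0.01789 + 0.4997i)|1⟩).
0.5994|000⟩ + (-0.01238 - 0.3459i)|001⟩ + (-0.05493 - 0.3417i)|010⟩ + (-0.1961 + 0.03876i)|011⟩ - 0.4506i|100⟩ + (-0.26 + 0.00931i)|101⟩ + (-0.2569 + 0.0413i)|110⟩ + (0.02914 + 0.1474i)|111⟩

amp(|b₁b₂…⟩) = product of the factor amplitudes for bits b₁, b₂, …; only kets whose every factor amplitude is nonzero survive.
|000⟩: (-0.7993)(0.866)(-0.866) = 0.5994
|001⟩: (-0.7993)(0.866)(0.01789 + 0.4997i) = (-0.01238 - 0.3459i)
|010⟩: (-0.7993)(-0.07936 - 0.4937i)(-0.866) = (-0.05493 - 0.3417i)
|011⟩: (-0.7993)(-0.07936 - 0.4937i)(0.01789 + 0.4997i) = (-0.1961 + 0.03876i)
|100⟩: (0.6009i)(0.866)(-0.866) = -0.4506i
|101⟩: (0.6009i)(0.866)(0.01789 + 0.4997i) = (-0.26 + 0.00931i)
|110⟩: (0.6009i)(-0.07936 - 0.4937i)(-0.866) = (-0.2569 + 0.0413i)
|111⟩: (0.6009i)(-0.07936 - 0.4937i)(0.01789 + 0.4997i) = (0.02914 + 0.1474i)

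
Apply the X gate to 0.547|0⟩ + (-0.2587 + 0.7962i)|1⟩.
(-0.2587 + 0.7962i)|0⟩ + 0.547|1⟩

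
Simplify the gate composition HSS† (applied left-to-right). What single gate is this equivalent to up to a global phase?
H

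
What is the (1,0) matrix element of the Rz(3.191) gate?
0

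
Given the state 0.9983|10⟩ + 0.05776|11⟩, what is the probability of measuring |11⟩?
0.003336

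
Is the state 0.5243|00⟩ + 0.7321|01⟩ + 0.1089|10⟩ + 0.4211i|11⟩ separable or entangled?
Entangled

Writing the state as a|00⟩ + b|01⟩ + c|10⟩ + d|11⟩, it is a product state iff ad − bc = 0.
Here (a, b, c, d) = (0.5243, 0.7321, 0.1089, 0.4211i): ad − bc = (0.5243)(0.4211i) − (0.7321)(0.1089) = (-0.07973 + 0.2208i) ≠ 0, so the state is entangled.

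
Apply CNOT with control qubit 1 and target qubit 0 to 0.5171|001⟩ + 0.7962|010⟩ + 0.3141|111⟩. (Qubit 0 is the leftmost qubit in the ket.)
0.5171|001⟩ + 0.3141|011⟩ + 0.7962|110⟩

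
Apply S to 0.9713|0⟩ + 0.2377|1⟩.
0.9713|0⟩ + 0.2377i|1⟩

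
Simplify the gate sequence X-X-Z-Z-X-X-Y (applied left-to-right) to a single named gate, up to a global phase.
Y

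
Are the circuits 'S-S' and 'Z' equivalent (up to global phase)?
Yes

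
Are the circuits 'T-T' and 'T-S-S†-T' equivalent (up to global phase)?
Yes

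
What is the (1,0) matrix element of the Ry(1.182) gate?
0.5572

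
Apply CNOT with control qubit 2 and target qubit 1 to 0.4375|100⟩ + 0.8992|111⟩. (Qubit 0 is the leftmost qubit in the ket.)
0.4375|100⟩ + 0.8992|101⟩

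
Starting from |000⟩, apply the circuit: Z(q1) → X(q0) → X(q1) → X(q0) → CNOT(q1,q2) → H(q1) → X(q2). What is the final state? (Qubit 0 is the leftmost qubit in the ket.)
1/√2|000⟩ - 1/√2|010⟩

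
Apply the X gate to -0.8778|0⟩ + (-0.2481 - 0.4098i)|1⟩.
(-0.2481 - 0.4098i)|0⟩ - 0.8778|1⟩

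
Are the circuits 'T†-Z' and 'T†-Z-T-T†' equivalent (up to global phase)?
Yes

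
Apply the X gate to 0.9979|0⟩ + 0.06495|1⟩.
0.06495|0⟩ + 0.9979|1⟩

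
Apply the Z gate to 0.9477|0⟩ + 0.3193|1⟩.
0.9477|0⟩ - 0.3193|1⟩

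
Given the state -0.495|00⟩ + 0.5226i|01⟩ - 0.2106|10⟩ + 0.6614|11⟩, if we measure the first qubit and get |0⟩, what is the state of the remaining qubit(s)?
-0.6877|0⟩ + 0.726i|1⟩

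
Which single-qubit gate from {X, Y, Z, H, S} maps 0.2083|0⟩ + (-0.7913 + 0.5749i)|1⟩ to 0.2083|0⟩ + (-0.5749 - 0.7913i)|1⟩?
S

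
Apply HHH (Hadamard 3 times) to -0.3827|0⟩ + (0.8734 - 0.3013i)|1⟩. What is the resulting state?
(0.347 - 0.2131i)|0⟩ + (-0.8882 + 0.2131i)|1⟩

H² = I, so H^3 = H: a single Hadamard. With (a, b) = (-0.3827, (0.8734 - 0.3013i)), H gives ((a + b)/√2, (a − b)/√2) = ((0.347 - 0.2131i), (-0.8882 + 0.2131i)).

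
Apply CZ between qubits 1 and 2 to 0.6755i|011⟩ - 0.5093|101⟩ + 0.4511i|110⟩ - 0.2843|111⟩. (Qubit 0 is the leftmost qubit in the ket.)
-0.6755i|011⟩ - 0.5093|101⟩ + 0.4511i|110⟩ + 0.2843|111⟩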